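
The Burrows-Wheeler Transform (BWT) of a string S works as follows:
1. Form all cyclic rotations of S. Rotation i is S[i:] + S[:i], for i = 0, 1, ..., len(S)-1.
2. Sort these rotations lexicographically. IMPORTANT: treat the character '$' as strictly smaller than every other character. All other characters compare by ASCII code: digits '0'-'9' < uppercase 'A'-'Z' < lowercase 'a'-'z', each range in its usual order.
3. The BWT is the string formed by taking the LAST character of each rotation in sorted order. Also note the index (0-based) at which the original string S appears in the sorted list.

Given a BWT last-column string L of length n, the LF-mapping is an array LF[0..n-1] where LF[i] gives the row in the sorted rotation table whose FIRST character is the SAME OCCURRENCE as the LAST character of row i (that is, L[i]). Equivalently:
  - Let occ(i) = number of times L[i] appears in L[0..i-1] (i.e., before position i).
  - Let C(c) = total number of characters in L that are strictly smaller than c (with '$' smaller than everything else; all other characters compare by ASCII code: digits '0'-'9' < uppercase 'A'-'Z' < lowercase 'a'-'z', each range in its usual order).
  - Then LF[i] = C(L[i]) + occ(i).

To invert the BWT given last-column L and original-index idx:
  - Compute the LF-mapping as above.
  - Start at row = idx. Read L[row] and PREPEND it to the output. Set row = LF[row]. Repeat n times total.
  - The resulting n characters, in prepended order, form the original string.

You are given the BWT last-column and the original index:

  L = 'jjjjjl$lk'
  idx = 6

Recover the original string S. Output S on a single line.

Answer: klljjjjj$

Derivation:
LF mapping: 1 2 3 4 5 7 0 8 6
Walk LF starting at row 6, prepending L[row]:
  step 1: row=6, L[6]='$', prepend. Next row=LF[6]=0
  step 2: row=0, L[0]='j', prepend. Next row=LF[0]=1
  step 3: row=1, L[1]='j', prepend. Next row=LF[1]=2
  step 4: row=2, L[2]='j', prepend. Next row=LF[2]=3
  step 5: row=3, L[3]='j', prepend. Next row=LF[3]=4
  step 6: row=4, L[4]='j', prepend. Next row=LF[4]=5
  step 7: row=5, L[5]='l', prepend. Next row=LF[5]=7
  step 8: row=7, L[7]='l', prepend. Next row=LF[7]=8
  step 9: row=8, L[8]='k', prepend. Next row=LF[8]=6
Reversed output: klljjjjj$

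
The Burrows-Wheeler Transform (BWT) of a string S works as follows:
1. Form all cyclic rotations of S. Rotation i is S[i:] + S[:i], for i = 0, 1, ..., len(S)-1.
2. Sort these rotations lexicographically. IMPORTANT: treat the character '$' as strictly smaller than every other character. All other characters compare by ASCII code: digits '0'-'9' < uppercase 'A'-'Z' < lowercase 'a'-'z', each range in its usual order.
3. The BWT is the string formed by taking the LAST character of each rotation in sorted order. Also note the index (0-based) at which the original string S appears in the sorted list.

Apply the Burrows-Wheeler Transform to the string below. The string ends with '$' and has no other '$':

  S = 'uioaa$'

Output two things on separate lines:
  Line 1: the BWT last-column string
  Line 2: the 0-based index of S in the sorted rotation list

Answer: aaoui$
5

Derivation:
All 6 rotations (rotation i = S[i:]+S[:i]):
  rot[0] = uioaa$
  rot[1] = ioaa$u
  rot[2] = oaa$ui
  rot[3] = aa$uio
  rot[4] = a$uioa
  rot[5] = $uioaa
Sorted (with $ < everything):
  sorted[0] = $uioaa  (last char: 'a')
  sorted[1] = a$uioa  (last char: 'a')
  sorted[2] = aa$uio  (last char: 'o')
  sorted[3] = ioaa$u  (last char: 'u')
  sorted[4] = oaa$ui  (last char: 'i')
  sorted[5] = uioaa$  (last char: '$')
Last column: aaoui$
Original string S is at sorted index 5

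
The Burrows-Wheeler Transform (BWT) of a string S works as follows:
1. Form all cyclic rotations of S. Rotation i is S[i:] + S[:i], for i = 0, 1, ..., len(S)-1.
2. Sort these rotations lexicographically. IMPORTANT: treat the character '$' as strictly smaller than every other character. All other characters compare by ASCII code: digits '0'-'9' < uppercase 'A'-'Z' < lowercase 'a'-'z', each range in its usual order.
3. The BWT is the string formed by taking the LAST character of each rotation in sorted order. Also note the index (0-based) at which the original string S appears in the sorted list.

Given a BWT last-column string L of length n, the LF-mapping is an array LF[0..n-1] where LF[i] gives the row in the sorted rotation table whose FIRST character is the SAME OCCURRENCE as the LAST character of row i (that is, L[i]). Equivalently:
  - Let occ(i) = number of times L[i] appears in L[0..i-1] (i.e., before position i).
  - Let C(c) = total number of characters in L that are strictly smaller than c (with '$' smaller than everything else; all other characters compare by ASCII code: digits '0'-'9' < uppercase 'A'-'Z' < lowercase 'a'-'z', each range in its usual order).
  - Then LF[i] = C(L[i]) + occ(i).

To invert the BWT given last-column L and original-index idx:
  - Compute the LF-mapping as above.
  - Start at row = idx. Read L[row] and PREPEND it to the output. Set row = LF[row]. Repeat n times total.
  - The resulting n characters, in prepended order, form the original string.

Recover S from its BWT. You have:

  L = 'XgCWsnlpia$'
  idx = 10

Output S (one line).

Answer: saplingCWX$

Derivation:
LF mapping: 3 5 1 2 10 8 7 9 6 4 0
Walk LF starting at row 10, prepending L[row]:
  step 1: row=10, L[10]='$', prepend. Next row=LF[10]=0
  step 2: row=0, L[0]='X', prepend. Next row=LF[0]=3
  step 3: row=3, L[3]='W', prepend. Next row=LF[3]=2
  step 4: row=2, L[2]='C', prepend. Next row=LF[2]=1
  step 5: row=1, L[1]='g', prepend. Next row=LF[1]=5
  step 6: row=5, L[5]='n', prepend. Next row=LF[5]=8
  step 7: row=8, L[8]='i', prepend. Next row=LF[8]=6
  step 8: row=6, L[6]='l', prepend. Next row=LF[6]=7
  step 9: row=7, L[7]='p', prepend. Next row=LF[7]=9
  step 10: row=9, L[9]='a', prepend. Next row=LF[9]=4
  step 11: row=4, L[4]='s', prepend. Next row=LF[4]=10
Reversed output: saplingCWX$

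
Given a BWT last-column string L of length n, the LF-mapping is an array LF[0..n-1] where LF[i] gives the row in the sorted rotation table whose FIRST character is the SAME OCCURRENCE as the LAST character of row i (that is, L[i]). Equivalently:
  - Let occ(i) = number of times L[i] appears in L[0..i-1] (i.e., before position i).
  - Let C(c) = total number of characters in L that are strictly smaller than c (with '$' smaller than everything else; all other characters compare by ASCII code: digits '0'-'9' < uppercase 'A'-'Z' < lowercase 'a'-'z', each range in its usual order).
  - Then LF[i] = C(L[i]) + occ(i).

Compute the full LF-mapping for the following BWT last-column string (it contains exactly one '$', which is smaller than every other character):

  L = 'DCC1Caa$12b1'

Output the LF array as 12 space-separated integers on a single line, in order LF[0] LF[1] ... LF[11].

Answer: 8 5 6 1 7 9 10 0 2 4 11 3

Derivation:
Char counts: '$':1, '1':3, '2':1, 'C':3, 'D':1, 'a':2, 'b':1
C (first-col start): C('$')=0, C('1')=1, C('2')=4, C('C')=5, C('D')=8, C('a')=9, C('b')=11
L[0]='D': occ=0, LF[0]=C('D')+0=8+0=8
L[1]='C': occ=0, LF[1]=C('C')+0=5+0=5
L[2]='C': occ=1, LF[2]=C('C')+1=5+1=6
L[3]='1': occ=0, LF[3]=C('1')+0=1+0=1
L[4]='C': occ=2, LF[4]=C('C')+2=5+2=7
L[5]='a': occ=0, LF[5]=C('a')+0=9+0=9
L[6]='a': occ=1, LF[6]=C('a')+1=9+1=10
L[7]='$': occ=0, LF[7]=C('$')+0=0+0=0
L[8]='1': occ=1, LF[8]=C('1')+1=1+1=2
L[9]='2': occ=0, LF[9]=C('2')+0=4+0=4
L[10]='b': occ=0, LF[10]=C('b')+0=11+0=11
L[11]='1': occ=2, LF[11]=C('1')+2=1+2=3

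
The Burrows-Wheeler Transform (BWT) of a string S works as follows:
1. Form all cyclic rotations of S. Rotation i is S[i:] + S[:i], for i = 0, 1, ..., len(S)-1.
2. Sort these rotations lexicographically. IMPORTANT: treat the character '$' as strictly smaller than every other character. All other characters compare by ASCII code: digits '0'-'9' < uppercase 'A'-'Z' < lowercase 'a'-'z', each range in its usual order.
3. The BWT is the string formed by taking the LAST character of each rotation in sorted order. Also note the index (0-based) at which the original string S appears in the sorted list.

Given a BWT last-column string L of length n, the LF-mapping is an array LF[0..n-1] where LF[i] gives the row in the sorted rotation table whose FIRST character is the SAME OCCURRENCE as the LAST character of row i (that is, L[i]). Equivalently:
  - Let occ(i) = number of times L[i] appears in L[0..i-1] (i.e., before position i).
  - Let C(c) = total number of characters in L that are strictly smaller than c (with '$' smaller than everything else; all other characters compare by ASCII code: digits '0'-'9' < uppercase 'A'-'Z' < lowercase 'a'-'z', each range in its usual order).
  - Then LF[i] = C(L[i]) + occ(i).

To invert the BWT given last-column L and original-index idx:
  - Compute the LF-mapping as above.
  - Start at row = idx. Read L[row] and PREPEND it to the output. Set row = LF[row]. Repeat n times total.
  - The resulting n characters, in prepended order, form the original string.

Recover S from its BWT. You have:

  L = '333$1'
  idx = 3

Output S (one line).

Answer: 3133$

Derivation:
LF mapping: 2 3 4 0 1
Walk LF starting at row 3, prepending L[row]:
  step 1: row=3, L[3]='$', prepend. Next row=LF[3]=0
  step 2: row=0, L[0]='3', prepend. Next row=LF[0]=2
  step 3: row=2, L[2]='3', prepend. Next row=LF[2]=4
  step 4: row=4, L[4]='1', prepend. Next row=LF[4]=1
  step 5: row=1, L[1]='3', prepend. Next row=LF[1]=3
Reversed output: 3133$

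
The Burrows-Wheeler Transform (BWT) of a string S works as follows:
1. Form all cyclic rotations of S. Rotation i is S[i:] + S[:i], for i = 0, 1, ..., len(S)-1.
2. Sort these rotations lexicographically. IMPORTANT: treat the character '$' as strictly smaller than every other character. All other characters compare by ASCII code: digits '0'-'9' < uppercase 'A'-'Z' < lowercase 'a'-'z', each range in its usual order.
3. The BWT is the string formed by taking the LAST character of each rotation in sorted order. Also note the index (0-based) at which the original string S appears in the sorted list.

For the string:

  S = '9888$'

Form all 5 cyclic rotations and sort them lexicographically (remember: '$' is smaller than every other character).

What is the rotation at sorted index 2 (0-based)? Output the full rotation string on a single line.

All 5 rotations (rotation i = S[i:]+S[:i]):
  rot[0] = 9888$
  rot[1] = 888$9
  rot[2] = 88$98
  rot[3] = 8$988
  rot[4] = $9888
Sorted (with $ < everything):
  sorted[0] = $9888
  sorted[1] = 8$988
  sorted[2] = 88$98
  sorted[3] = 888$9
  sorted[4] = 9888$
sorted[2] = 88$98

Answer: 88$98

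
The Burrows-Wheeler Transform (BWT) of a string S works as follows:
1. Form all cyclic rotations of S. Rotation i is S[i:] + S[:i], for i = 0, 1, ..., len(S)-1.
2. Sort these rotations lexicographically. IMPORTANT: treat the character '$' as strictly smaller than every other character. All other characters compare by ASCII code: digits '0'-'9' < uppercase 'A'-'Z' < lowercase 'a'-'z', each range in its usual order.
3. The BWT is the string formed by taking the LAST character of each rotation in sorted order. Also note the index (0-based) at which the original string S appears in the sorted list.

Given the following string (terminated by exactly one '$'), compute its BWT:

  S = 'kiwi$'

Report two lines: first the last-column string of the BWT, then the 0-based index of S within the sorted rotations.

All 5 rotations (rotation i = S[i:]+S[:i]):
  rot[0] = kiwi$
  rot[1] = iwi$k
  rot[2] = wi$ki
  rot[3] = i$kiw
  rot[4] = $kiwi
Sorted (with $ < everything):
  sorted[0] = $kiwi  (last char: 'i')
  sorted[1] = i$kiw  (last char: 'w')
  sorted[2] = iwi$k  (last char: 'k')
  sorted[3] = kiwi$  (last char: '$')
  sorted[4] = wi$ki  (last char: 'i')
Last column: iwk$i
Original string S is at sorted index 3

Answer: iwk$i
3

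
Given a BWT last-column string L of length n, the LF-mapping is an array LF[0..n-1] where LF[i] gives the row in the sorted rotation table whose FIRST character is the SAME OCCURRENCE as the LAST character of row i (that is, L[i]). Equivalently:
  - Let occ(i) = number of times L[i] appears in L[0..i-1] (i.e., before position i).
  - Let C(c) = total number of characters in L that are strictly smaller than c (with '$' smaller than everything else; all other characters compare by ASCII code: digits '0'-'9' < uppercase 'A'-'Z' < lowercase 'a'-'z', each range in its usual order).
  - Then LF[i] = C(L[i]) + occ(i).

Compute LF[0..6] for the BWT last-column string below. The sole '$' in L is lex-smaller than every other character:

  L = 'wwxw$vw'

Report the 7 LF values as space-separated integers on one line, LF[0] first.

Char counts: '$':1, 'v':1, 'w':4, 'x':1
C (first-col start): C('$')=0, C('v')=1, C('w')=2, C('x')=6
L[0]='w': occ=0, LF[0]=C('w')+0=2+0=2
L[1]='w': occ=1, LF[1]=C('w')+1=2+1=3
L[2]='x': occ=0, LF[2]=C('x')+0=6+0=6
L[3]='w': occ=2, LF[3]=C('w')+2=2+2=4
L[4]='$': occ=0, LF[4]=C('$')+0=0+0=0
L[5]='v': occ=0, LF[5]=C('v')+0=1+0=1
L[6]='w': occ=3, LF[6]=C('w')+3=2+3=5

Answer: 2 3 6 4 0 1 5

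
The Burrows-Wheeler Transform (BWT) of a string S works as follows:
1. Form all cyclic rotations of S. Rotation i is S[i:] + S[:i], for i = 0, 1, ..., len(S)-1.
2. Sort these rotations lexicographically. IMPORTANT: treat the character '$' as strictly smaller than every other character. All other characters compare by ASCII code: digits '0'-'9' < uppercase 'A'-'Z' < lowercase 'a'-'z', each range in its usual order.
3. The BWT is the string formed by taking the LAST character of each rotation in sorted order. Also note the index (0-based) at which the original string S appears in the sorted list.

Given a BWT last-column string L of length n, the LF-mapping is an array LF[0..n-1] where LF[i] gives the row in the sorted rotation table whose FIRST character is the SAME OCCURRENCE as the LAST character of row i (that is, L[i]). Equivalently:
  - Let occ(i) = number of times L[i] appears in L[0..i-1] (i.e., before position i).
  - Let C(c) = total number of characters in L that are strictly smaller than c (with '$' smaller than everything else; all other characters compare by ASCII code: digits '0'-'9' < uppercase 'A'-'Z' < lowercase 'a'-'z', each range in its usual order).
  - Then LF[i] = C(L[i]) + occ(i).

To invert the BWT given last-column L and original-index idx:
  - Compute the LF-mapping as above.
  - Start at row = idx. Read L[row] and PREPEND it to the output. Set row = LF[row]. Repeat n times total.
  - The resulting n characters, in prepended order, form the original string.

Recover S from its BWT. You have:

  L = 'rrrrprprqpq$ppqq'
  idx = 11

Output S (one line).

LF mapping: 10 11 12 13 1 14 2 15 6 3 7 0 4 5 8 9
Walk LF starting at row 11, prepending L[row]:
  step 1: row=11, L[11]='$', prepend. Next row=LF[11]=0
  step 2: row=0, L[0]='r', prepend. Next row=LF[0]=10
  step 3: row=10, L[10]='q', prepend. Next row=LF[10]=7
  step 4: row=7, L[7]='r', prepend. Next row=LF[7]=15
  step 5: row=15, L[15]='q', prepend. Next row=LF[15]=9
  step 6: row=9, L[9]='p', prepend. Next row=LF[9]=3
  step 7: row=3, L[3]='r', prepend. Next row=LF[3]=13
  step 8: row=13, L[13]='p', prepend. Next row=LF[13]=5
  step 9: row=5, L[5]='r', prepend. Next row=LF[5]=14
  step 10: row=14, L[14]='q', prepend. Next row=LF[14]=8
  step 11: row=8, L[8]='q', prepend. Next row=LF[8]=6
  step 12: row=6, L[6]='p', prepend. Next row=LF[6]=2
  step 13: row=2, L[2]='r', prepend. Next row=LF[2]=12
  step 14: row=12, L[12]='p', prepend. Next row=LF[12]=4
  step 15: row=4, L[4]='p', prepend. Next row=LF[4]=1
  step 16: row=1, L[1]='r', prepend. Next row=LF[1]=11
Reversed output: rpprpqqrprpqrqr$

Answer: rpprpqqrprpqrqr$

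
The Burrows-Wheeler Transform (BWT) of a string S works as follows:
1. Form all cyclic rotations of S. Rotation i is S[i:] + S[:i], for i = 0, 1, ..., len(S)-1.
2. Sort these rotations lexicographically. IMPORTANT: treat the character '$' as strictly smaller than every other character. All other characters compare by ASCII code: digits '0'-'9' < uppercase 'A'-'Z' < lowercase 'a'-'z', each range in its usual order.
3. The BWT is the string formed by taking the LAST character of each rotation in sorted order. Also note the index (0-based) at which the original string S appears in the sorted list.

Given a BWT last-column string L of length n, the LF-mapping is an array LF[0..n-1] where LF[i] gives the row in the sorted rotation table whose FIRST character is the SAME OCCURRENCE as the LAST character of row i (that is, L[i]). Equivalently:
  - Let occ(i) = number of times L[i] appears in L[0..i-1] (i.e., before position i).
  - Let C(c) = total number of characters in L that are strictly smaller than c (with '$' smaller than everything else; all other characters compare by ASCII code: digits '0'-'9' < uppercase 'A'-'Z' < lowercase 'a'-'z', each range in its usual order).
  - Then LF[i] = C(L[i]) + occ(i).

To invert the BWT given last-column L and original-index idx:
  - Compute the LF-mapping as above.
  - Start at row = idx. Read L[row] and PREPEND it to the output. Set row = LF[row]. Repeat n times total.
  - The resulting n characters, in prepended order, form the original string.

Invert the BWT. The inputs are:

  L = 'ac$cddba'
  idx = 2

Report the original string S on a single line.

Answer: adcbdca$

Derivation:
LF mapping: 1 4 0 5 6 7 3 2
Walk LF starting at row 2, prepending L[row]:
  step 1: row=2, L[2]='$', prepend. Next row=LF[2]=0
  step 2: row=0, L[0]='a', prepend. Next row=LF[0]=1
  step 3: row=1, L[1]='c', prepend. Next row=LF[1]=4
  step 4: row=4, L[4]='d', prepend. Next row=LF[4]=6
  step 5: row=6, L[6]='b', prepend. Next row=LF[6]=3
  step 6: row=3, L[3]='c', prepend. Next row=LF[3]=5
  step 7: row=5, L[5]='d', prepend. Next row=LF[5]=7
  step 8: row=7, L[7]='a', prepend. Next row=LF[7]=2
Reversed output: adcbdca$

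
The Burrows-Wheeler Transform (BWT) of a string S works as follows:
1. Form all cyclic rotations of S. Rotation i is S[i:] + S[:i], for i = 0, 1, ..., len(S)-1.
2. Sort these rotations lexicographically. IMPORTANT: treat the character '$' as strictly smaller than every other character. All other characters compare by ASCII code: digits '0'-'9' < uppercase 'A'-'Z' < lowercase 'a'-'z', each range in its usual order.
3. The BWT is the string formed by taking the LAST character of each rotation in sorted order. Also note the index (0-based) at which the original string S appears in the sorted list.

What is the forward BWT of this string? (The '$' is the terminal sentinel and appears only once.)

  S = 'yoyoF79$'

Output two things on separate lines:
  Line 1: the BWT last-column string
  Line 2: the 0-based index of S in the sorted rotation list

All 8 rotations (rotation i = S[i:]+S[:i]):
  rot[0] = yoyoF79$
  rot[1] = oyoF79$y
  rot[2] = yoF79$yo
  rot[3] = oF79$yoy
  rot[4] = F79$yoyo
  rot[5] = 79$yoyoF
  rot[6] = 9$yoyoF7
  rot[7] = $yoyoF79
Sorted (with $ < everything):
  sorted[0] = $yoyoF79  (last char: '9')
  sorted[1] = 79$yoyoF  (last char: 'F')
  sorted[2] = 9$yoyoF7  (last char: '7')
  sorted[3] = F79$yoyo  (last char: 'o')
  sorted[4] = oF79$yoy  (last char: 'y')
  sorted[5] = oyoF79$y  (last char: 'y')
  sorted[6] = yoF79$yo  (last char: 'o')
  sorted[7] = yoyoF79$  (last char: '$')
Last column: 9F7oyyo$
Original string S is at sorted index 7

Answer: 9F7oyyo$
7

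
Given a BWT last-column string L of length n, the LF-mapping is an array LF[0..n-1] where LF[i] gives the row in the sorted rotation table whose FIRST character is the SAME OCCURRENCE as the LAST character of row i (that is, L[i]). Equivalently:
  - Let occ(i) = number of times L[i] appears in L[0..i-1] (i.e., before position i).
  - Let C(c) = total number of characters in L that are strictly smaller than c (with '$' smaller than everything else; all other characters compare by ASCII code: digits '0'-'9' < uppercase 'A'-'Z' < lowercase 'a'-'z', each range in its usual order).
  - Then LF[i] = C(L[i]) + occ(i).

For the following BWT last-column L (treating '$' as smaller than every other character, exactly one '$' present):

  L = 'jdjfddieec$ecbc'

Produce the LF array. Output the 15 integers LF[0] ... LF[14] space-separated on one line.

Char counts: '$':1, 'b':1, 'c':3, 'd':3, 'e':3, 'f':1, 'i':1, 'j':2
C (first-col start): C('$')=0, C('b')=1, C('c')=2, C('d')=5, C('e')=8, C('f')=11, C('i')=12, C('j')=13
L[0]='j': occ=0, LF[0]=C('j')+0=13+0=13
L[1]='d': occ=0, LF[1]=C('d')+0=5+0=5
L[2]='j': occ=1, LF[2]=C('j')+1=13+1=14
L[3]='f': occ=0, LF[3]=C('f')+0=11+0=11
L[4]='d': occ=1, LF[4]=C('d')+1=5+1=6
L[5]='d': occ=2, LF[5]=C('d')+2=5+2=7
L[6]='i': occ=0, LF[6]=C('i')+0=12+0=12
L[7]='e': occ=0, LF[7]=C('e')+0=8+0=8
L[8]='e': occ=1, LF[8]=C('e')+1=8+1=9
L[9]='c': occ=0, LF[9]=C('c')+0=2+0=2
L[10]='$': occ=0, LF[10]=C('$')+0=0+0=0
L[11]='e': occ=2, LF[11]=C('e')+2=8+2=10
L[12]='c': occ=1, LF[12]=C('c')+1=2+1=3
L[13]='b': occ=0, LF[13]=C('b')+0=1+0=1
L[14]='c': occ=2, LF[14]=C('c')+2=2+2=4

Answer: 13 5 14 11 6 7 12 8 9 2 0 10 3 1 4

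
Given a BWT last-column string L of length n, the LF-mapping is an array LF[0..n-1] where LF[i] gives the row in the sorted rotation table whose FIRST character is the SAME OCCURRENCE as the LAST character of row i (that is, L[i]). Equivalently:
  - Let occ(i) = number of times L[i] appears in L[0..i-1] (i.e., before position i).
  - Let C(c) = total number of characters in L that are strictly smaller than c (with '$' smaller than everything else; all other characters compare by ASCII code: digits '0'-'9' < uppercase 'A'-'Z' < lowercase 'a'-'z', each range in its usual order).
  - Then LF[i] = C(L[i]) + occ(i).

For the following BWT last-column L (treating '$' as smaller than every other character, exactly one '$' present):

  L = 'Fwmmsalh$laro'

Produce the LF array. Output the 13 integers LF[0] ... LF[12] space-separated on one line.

Answer: 1 12 7 8 11 2 5 4 0 6 3 10 9

Derivation:
Char counts: '$':1, 'F':1, 'a':2, 'h':1, 'l':2, 'm':2, 'o':1, 'r':1, 's':1, 'w':1
C (first-col start): C('$')=0, C('F')=1, C('a')=2, C('h')=4, C('l')=5, C('m')=7, C('o')=9, C('r')=10, C('s')=11, C('w')=12
L[0]='F': occ=0, LF[0]=C('F')+0=1+0=1
L[1]='w': occ=0, LF[1]=C('w')+0=12+0=12
L[2]='m': occ=0, LF[2]=C('m')+0=7+0=7
L[3]='m': occ=1, LF[3]=C('m')+1=7+1=8
L[4]='s': occ=0, LF[4]=C('s')+0=11+0=11
L[5]='a': occ=0, LF[5]=C('a')+0=2+0=2
L[6]='l': occ=0, LF[6]=C('l')+0=5+0=5
L[7]='h': occ=0, LF[7]=C('h')+0=4+0=4
L[8]='$': occ=0, LF[8]=C('$')+0=0+0=0
L[9]='l': occ=1, LF[9]=C('l')+1=5+1=6
L[10]='a': occ=1, LF[10]=C('a')+1=2+1=3
L[11]='r': occ=0, LF[11]=C('r')+0=10+0=10
L[12]='o': occ=0, LF[12]=C('o')+0=9+0=9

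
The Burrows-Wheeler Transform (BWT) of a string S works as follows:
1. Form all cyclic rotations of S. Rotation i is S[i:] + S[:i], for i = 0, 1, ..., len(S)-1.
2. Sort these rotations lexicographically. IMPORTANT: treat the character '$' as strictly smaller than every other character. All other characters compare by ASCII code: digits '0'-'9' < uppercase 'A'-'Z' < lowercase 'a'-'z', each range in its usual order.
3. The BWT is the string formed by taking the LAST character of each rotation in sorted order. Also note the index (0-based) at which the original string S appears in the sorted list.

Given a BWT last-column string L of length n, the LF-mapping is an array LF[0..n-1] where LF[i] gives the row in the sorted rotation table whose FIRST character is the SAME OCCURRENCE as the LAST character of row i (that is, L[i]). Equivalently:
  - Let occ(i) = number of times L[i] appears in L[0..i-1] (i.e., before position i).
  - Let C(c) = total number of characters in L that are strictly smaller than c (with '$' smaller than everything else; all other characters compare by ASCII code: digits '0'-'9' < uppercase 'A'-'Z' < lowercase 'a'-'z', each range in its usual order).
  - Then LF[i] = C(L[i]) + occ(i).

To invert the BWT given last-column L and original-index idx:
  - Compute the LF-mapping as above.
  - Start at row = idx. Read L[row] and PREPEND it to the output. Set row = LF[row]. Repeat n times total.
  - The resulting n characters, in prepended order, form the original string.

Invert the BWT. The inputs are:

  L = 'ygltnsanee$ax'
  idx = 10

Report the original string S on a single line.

Answer: tennesgalaxy$

Derivation:
LF mapping: 12 5 6 10 7 9 1 8 3 4 0 2 11
Walk LF starting at row 10, prepending L[row]:
  step 1: row=10, L[10]='$', prepend. Next row=LF[10]=0
  step 2: row=0, L[0]='y', prepend. Next row=LF[0]=12
  step 3: row=12, L[12]='x', prepend. Next row=LF[12]=11
  step 4: row=11, L[11]='a', prepend. Next row=LF[11]=2
  step 5: row=2, L[2]='l', prepend. Next row=LF[2]=6
  step 6: row=6, L[6]='a', prepend. Next row=LF[6]=1
  step 7: row=1, L[1]='g', prepend. Next row=LF[1]=5
  step 8: row=5, L[5]='s', prepend. Next row=LF[5]=9
  step 9: row=9, L[9]='e', prepend. Next row=LF[9]=4
  step 10: row=4, L[4]='n', prepend. Next row=LF[4]=7
  step 11: row=7, L[7]='n', prepend. Next row=LF[7]=8
  step 12: row=8, L[8]='e', prepend. Next row=LF[8]=3
  step 13: row=3, L[3]='t', prepend. Next row=LF[3]=10
Reversed output: tennesgalaxy$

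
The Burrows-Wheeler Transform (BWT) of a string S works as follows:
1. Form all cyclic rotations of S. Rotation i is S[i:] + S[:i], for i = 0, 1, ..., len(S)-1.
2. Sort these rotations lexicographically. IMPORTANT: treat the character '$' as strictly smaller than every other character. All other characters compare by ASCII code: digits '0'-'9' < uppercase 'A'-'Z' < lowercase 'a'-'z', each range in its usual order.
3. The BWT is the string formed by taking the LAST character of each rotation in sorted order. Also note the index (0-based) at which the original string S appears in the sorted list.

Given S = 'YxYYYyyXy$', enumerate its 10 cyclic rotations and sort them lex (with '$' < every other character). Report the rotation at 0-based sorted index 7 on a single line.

All 10 rotations (rotation i = S[i:]+S[:i]):
  rot[0] = YxYYYyyXy$
  rot[1] = xYYYyyXy$Y
  rot[2] = YYYyyXy$Yx
  rot[3] = YYyyXy$YxY
  rot[4] = YyyXy$YxYY
  rot[5] = yyXy$YxYYY
  rot[6] = yXy$YxYYYy
  rot[7] = Xy$YxYYYyy
  rot[8] = y$YxYYYyyX
  rot[9] = $YxYYYyyXy
Sorted (with $ < everything):
  sorted[0] = $YxYYYyyXy
  sorted[1] = Xy$YxYYYyy
  sorted[2] = YYYyyXy$Yx
  sorted[3] = YYyyXy$YxY
  sorted[4] = YxYYYyyXy$
  sorted[5] = YyyXy$YxYY
  sorted[6] = xYYYyyXy$Y
  sorted[7] = y$YxYYYyyX
  sorted[8] = yXy$YxYYYy
  sorted[9] = yyXy$YxYYY
sorted[7] = y$YxYYYyyX

Answer: y$YxYYYyyX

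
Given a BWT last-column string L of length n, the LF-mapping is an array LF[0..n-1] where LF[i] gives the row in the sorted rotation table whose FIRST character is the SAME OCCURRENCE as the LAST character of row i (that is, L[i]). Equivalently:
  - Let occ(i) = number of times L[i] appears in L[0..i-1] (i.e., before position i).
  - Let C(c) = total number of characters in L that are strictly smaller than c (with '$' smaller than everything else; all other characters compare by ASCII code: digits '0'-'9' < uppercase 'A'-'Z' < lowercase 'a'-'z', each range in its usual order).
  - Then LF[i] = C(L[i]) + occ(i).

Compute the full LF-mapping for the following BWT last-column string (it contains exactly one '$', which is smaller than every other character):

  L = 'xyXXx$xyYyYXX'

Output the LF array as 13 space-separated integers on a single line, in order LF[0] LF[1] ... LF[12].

Char counts: '$':1, 'X':4, 'Y':2, 'x':3, 'y':3
C (first-col start): C('$')=0, C('X')=1, C('Y')=5, C('x')=7, C('y')=10
L[0]='x': occ=0, LF[0]=C('x')+0=7+0=7
L[1]='y': occ=0, LF[1]=C('y')+0=10+0=10
L[2]='X': occ=0, LF[2]=C('X')+0=1+0=1
L[3]='X': occ=1, LF[3]=C('X')+1=1+1=2
L[4]='x': occ=1, LF[4]=C('x')+1=7+1=8
L[5]='$': occ=0, LF[5]=C('$')+0=0+0=0
L[6]='x': occ=2, LF[6]=C('x')+2=7+2=9
L[7]='y': occ=1, LF[7]=C('y')+1=10+1=11
L[8]='Y': occ=0, LF[8]=C('Y')+0=5+0=5
L[9]='y': occ=2, LF[9]=C('y')+2=10+2=12
L[10]='Y': occ=1, LF[10]=C('Y')+1=5+1=6
L[11]='X': occ=2, LF[11]=C('X')+2=1+2=3
L[12]='X': occ=3, LF[12]=C('X')+3=1+3=4

Answer: 7 10 1 2 8 0 9 11 5 12 6 3 4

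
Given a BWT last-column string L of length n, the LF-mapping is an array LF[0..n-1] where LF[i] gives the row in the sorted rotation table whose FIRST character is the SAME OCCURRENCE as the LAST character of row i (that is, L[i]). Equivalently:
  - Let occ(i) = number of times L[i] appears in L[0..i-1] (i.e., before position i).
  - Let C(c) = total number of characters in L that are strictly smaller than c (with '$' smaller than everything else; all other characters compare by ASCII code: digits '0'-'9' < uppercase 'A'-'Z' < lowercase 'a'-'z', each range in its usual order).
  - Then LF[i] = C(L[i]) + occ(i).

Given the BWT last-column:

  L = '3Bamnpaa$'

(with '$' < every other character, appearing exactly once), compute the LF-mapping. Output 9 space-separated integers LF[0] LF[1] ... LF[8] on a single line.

Char counts: '$':1, '3':1, 'B':1, 'a':3, 'm':1, 'n':1, 'p':1
C (first-col start): C('$')=0, C('3')=1, C('B')=2, C('a')=3, C('m')=6, C('n')=7, C('p')=8
L[0]='3': occ=0, LF[0]=C('3')+0=1+0=1
L[1]='B': occ=0, LF[1]=C('B')+0=2+0=2
L[2]='a': occ=0, LF[2]=C('a')+0=3+0=3
L[3]='m': occ=0, LF[3]=C('m')+0=6+0=6
L[4]='n': occ=0, LF[4]=C('n')+0=7+0=7
L[5]='p': occ=0, LF[5]=C('p')+0=8+0=8
L[6]='a': occ=1, LF[6]=C('a')+1=3+1=4
L[7]='a': occ=2, LF[7]=C('a')+2=3+2=5
L[8]='$': occ=0, LF[8]=C('$')+0=0+0=0

Answer: 1 2 3 6 7 8 4 5 0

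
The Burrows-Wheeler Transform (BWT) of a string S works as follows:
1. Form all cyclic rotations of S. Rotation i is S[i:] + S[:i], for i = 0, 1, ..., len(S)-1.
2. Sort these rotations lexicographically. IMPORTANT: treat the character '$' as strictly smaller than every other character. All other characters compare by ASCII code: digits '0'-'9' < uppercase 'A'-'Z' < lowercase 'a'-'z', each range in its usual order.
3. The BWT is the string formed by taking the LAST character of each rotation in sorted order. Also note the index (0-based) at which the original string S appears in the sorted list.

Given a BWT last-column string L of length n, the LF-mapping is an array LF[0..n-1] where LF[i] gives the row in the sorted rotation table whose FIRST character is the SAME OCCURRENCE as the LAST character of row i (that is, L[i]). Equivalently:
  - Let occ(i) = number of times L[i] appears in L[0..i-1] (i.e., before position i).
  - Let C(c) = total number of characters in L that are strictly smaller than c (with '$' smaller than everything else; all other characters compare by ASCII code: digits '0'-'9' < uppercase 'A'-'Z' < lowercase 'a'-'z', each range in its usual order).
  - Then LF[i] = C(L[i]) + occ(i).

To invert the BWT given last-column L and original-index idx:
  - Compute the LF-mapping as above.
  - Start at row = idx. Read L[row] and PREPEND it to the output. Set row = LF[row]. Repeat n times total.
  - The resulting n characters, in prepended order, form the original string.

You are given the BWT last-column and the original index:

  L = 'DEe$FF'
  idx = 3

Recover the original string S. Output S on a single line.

LF mapping: 1 2 5 0 3 4
Walk LF starting at row 3, prepending L[row]:
  step 1: row=3, L[3]='$', prepend. Next row=LF[3]=0
  step 2: row=0, L[0]='D', prepend. Next row=LF[0]=1
  step 3: row=1, L[1]='E', prepend. Next row=LF[1]=2
  step 4: row=2, L[2]='e', prepend. Next row=LF[2]=5
  step 5: row=5, L[5]='F', prepend. Next row=LF[5]=4
  step 6: row=4, L[4]='F', prepend. Next row=LF[4]=3
Reversed output: FFeED$

Answer: FFeED$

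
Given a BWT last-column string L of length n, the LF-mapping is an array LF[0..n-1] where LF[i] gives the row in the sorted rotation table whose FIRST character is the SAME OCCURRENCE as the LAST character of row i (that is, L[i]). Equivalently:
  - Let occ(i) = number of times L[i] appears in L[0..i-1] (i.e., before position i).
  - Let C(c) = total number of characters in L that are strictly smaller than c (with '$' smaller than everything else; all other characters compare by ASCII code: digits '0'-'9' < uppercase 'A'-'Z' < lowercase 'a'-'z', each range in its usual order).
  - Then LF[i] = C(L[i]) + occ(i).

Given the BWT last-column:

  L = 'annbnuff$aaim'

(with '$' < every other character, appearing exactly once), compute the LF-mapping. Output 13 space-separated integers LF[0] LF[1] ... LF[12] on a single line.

Char counts: '$':1, 'a':3, 'b':1, 'f':2, 'i':1, 'm':1, 'n':3, 'u':1
C (first-col start): C('$')=0, C('a')=1, C('b')=4, C('f')=5, C('i')=7, C('m')=8, C('n')=9, C('u')=12
L[0]='a': occ=0, LF[0]=C('a')+0=1+0=1
L[1]='n': occ=0, LF[1]=C('n')+0=9+0=9
L[2]='n': occ=1, LF[2]=C('n')+1=9+1=10
L[3]='b': occ=0, LF[3]=C('b')+0=4+0=4
L[4]='n': occ=2, LF[4]=C('n')+2=9+2=11
L[5]='u': occ=0, LF[5]=C('u')+0=12+0=12
L[6]='f': occ=0, LF[6]=C('f')+0=5+0=5
L[7]='f': occ=1, LF[7]=C('f')+1=5+1=6
L[8]='$': occ=0, LF[8]=C('$')+0=0+0=0
L[9]='a': occ=1, LF[9]=C('a')+1=1+1=2
L[10]='a': occ=2, LF[10]=C('a')+2=1+2=3
L[11]='i': occ=0, LF[11]=C('i')+0=7+0=7
L[12]='m': occ=0, LF[12]=C('m')+0=8+0=8

Answer: 1 9 10 4 11 12 5 6 0 2 3 7 8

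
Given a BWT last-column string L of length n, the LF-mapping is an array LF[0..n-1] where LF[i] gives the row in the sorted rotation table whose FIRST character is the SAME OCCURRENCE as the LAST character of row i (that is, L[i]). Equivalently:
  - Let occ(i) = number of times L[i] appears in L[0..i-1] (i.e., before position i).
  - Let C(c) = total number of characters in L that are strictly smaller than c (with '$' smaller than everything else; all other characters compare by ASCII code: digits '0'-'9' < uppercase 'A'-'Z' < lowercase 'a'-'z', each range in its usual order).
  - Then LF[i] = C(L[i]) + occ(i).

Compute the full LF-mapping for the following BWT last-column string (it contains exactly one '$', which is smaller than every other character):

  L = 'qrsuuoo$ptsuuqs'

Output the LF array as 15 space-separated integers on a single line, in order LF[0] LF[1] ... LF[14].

Char counts: '$':1, 'o':2, 'p':1, 'q':2, 'r':1, 's':3, 't':1, 'u':4
C (first-col start): C('$')=0, C('o')=1, C('p')=3, C('q')=4, C('r')=6, C('s')=7, C('t')=10, C('u')=11
L[0]='q': occ=0, LF[0]=C('q')+0=4+0=4
L[1]='r': occ=0, LF[1]=C('r')+0=6+0=6
L[2]='s': occ=0, LF[2]=C('s')+0=7+0=7
L[3]='u': occ=0, LF[3]=C('u')+0=11+0=11
L[4]='u': occ=1, LF[4]=C('u')+1=11+1=12
L[5]='o': occ=0, LF[5]=C('o')+0=1+0=1
L[6]='o': occ=1, LF[6]=C('o')+1=1+1=2
L[7]='$': occ=0, LF[7]=C('$')+0=0+0=0
L[8]='p': occ=0, LF[8]=C('p')+0=3+0=3
L[9]='t': occ=0, LF[9]=C('t')+0=10+0=10
L[10]='s': occ=1, LF[10]=C('s')+1=7+1=8
L[11]='u': occ=2, LF[11]=C('u')+2=11+2=13
L[12]='u': occ=3, LF[12]=C('u')+3=11+3=14
L[13]='q': occ=1, LF[13]=C('q')+1=4+1=5
L[14]='s': occ=2, LF[14]=C('s')+2=7+2=9

Answer: 4 6 7 11 12 1 2 0 3 10 8 13 14 5 9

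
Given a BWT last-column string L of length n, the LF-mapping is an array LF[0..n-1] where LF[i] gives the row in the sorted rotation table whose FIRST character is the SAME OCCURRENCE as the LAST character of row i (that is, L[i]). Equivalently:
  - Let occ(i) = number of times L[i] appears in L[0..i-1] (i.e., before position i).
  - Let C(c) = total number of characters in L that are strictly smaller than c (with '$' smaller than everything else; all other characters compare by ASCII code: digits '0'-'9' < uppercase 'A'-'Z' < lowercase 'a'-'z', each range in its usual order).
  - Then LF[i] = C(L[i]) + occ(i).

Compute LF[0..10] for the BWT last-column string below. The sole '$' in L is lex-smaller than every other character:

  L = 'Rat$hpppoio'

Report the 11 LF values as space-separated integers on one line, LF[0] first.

Answer: 1 2 10 0 3 7 8 9 5 4 6

Derivation:
Char counts: '$':1, 'R':1, 'a':1, 'h':1, 'i':1, 'o':2, 'p':3, 't':1
C (first-col start): C('$')=0, C('R')=1, C('a')=2, C('h')=3, C('i')=4, C('o')=5, C('p')=7, C('t')=10
L[0]='R': occ=0, LF[0]=C('R')+0=1+0=1
L[1]='a': occ=0, LF[1]=C('a')+0=2+0=2
L[2]='t': occ=0, LF[2]=C('t')+0=10+0=10
L[3]='$': occ=0, LF[3]=C('$')+0=0+0=0
L[4]='h': occ=0, LF[4]=C('h')+0=3+0=3
L[5]='p': occ=0, LF[5]=C('p')+0=7+0=7
L[6]='p': occ=1, LF[6]=C('p')+1=7+1=8
L[7]='p': occ=2, LF[7]=C('p')+2=7+2=9
L[8]='o': occ=0, LF[8]=C('o')+0=5+0=5
L[9]='i': occ=0, LF[9]=C('i')+0=4+0=4
L[10]='o': occ=1, LF[10]=C('o')+1=5+1=6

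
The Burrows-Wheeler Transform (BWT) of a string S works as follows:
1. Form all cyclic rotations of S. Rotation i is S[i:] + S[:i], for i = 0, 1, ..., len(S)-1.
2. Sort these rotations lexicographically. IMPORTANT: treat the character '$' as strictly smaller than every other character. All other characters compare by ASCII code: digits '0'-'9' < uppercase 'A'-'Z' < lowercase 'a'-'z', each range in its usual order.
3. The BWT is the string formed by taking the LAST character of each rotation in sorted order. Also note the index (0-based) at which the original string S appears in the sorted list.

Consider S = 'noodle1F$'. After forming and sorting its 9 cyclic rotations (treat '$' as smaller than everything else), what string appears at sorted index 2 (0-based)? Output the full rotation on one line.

Answer: F$noodle1

Derivation:
All 9 rotations (rotation i = S[i:]+S[:i]):
  rot[0] = noodle1F$
  rot[1] = oodle1F$n
  rot[2] = odle1F$no
  rot[3] = dle1F$noo
  rot[4] = le1F$nood
  rot[5] = e1F$noodl
  rot[6] = 1F$noodle
  rot[7] = F$noodle1
  rot[8] = $noodle1F
Sorted (with $ < everything):
  sorted[0] = $noodle1F
  sorted[1] = 1F$noodle
  sorted[2] = F$noodle1
  sorted[3] = dle1F$noo
  sorted[4] = e1F$noodl
  sorted[5] = le1F$nood
  sorted[6] = noodle1F$
  sorted[7] = odle1F$no
  sorted[8] = oodle1F$n
sorted[2] = F$noodle1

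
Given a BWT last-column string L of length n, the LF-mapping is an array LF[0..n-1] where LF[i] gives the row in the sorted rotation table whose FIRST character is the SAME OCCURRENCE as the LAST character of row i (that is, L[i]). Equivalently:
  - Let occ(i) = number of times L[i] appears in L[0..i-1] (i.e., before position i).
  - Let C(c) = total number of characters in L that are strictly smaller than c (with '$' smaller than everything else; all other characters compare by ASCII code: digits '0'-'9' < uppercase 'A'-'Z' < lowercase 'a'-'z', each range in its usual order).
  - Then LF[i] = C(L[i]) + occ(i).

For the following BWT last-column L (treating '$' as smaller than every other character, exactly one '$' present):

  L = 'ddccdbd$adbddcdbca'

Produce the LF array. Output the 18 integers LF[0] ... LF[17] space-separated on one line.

Answer: 10 11 6 7 12 3 13 0 1 14 4 15 16 8 17 5 9 2

Derivation:
Char counts: '$':1, 'a':2, 'b':3, 'c':4, 'd':8
C (first-col start): C('$')=0, C('a')=1, C('b')=3, C('c')=6, C('d')=10
L[0]='d': occ=0, LF[0]=C('d')+0=10+0=10
L[1]='d': occ=1, LF[1]=C('d')+1=10+1=11
L[2]='c': occ=0, LF[2]=C('c')+0=6+0=6
L[3]='c': occ=1, LF[3]=C('c')+1=6+1=7
L[4]='d': occ=2, LF[4]=C('d')+2=10+2=12
L[5]='b': occ=0, LF[5]=C('b')+0=3+0=3
L[6]='d': occ=3, LF[6]=C('d')+3=10+3=13
L[7]='$': occ=0, LF[7]=C('$')+0=0+0=0
L[8]='a': occ=0, LF[8]=C('a')+0=1+0=1
L[9]='d': occ=4, LF[9]=C('d')+4=10+4=14
L[10]='b': occ=1, LF[10]=C('b')+1=3+1=4
L[11]='d': occ=5, LF[11]=C('d')+5=10+5=15
L[12]='d': occ=6, LF[12]=C('d')+6=10+6=16
L[13]='c': occ=2, LF[13]=C('c')+2=6+2=8
L[14]='d': occ=7, LF[14]=C('d')+7=10+7=17
L[15]='b': occ=2, LF[15]=C('b')+2=3+2=5
L[16]='c': occ=3, LF[16]=C('c')+3=6+3=9
L[17]='a': occ=1, LF[17]=C('a')+1=1+1=2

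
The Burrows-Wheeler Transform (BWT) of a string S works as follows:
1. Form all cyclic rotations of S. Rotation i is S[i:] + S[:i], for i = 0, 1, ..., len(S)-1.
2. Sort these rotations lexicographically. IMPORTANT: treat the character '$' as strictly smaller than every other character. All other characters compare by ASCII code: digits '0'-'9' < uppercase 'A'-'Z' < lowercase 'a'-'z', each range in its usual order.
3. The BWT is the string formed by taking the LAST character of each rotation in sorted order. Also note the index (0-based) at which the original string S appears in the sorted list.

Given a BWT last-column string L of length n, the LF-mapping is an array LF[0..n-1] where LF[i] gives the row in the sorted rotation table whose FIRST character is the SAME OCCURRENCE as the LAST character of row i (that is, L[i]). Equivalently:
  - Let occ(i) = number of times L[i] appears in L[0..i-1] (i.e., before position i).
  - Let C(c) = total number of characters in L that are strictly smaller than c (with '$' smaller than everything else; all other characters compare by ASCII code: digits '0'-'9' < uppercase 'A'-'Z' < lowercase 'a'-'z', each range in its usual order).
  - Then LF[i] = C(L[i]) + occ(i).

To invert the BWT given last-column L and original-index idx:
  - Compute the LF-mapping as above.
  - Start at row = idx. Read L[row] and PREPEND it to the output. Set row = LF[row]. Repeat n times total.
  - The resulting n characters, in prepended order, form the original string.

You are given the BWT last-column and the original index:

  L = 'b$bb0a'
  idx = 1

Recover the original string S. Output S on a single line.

LF mapping: 3 0 4 5 1 2
Walk LF starting at row 1, prepending L[row]:
  step 1: row=1, L[1]='$', prepend. Next row=LF[1]=0
  step 2: row=0, L[0]='b', prepend. Next row=LF[0]=3
  step 3: row=3, L[3]='b', prepend. Next row=LF[3]=5
  step 4: row=5, L[5]='a', prepend. Next row=LF[5]=2
  step 5: row=2, L[2]='b', prepend. Next row=LF[2]=4
  step 6: row=4, L[4]='0', prepend. Next row=LF[4]=1
Reversed output: 0babb$

Answer: 0babb$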